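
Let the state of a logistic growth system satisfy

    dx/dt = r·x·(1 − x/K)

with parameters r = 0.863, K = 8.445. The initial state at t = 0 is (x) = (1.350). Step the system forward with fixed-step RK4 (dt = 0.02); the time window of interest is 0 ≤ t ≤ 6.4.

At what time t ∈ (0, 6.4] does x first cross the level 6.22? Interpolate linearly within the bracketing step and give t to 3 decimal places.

t = 3.114

t=0.000: state=(1.350)
step 1 (dt=0.02): k1=(0.979), k2=(0.985), k3=(0.985), k4=(0.990); state += dt/6·(k1+2k2+2k3+k4)
t=0.020: state=(1.370)
t=0.040: state=(1.390)
t=0.060: state=(1.410)
continuing one RK4 step at a time; state shown every 25 steps (Δt=0.5):
t=0.500: state=(1.913)
t=1.000: state=(2.625)
t=1.500: state=(3.461)
t=2.000: state=(4.363)
t=2.500: state=(5.253)
t=3.000: state=(6.055)
t=3.100: state=(6.200)
next step: t=3.120: state=(6.229) — x has crossed 6.22
linear interpolation between t=3.100 (6.20028) and t=3.120 (6.22861) → t≈3.114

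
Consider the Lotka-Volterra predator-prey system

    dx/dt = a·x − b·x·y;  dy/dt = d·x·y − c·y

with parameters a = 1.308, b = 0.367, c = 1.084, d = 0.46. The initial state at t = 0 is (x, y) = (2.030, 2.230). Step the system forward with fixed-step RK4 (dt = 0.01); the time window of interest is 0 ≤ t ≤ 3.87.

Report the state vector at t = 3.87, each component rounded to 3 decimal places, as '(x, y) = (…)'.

(x, y) = (1.380, 3.865)

t=0.000: state=(2.030, 2.230)
step 1 (dt=0.01): k1=(0.994, -0.335), k2=(0.998, -0.330), k3=(0.998, -0.330), k4=(1.001, -0.324); state += dt/6·(k1+2k2+2k3+k4)
t=0.010: state=(2.040, 2.227)
t=0.020: state=(2.050, 2.224)
t=0.030: state=(2.060, 2.220)
continuing one RK4 step at a time; state shown every 20 steps (Δt=0.2):
t=0.200: state=(2.243, 2.185)
t=0.400: state=(2.483, 2.186)
t=0.600: state=(2.743, 2.238)
t=0.800: state=(3.012, 2.347)
t=1.000: state=(3.274, 2.524)
t=1.200: state=(3.503, 2.776)
t=1.400: state=(3.668, 3.110)
t=1.600: state=(3.737, 3.523)
t=1.800: state=(3.684, 3.995)
t=2.000: state=(3.506, 4.481)
t=2.200: state=(3.224, 4.920)
t=2.400: state=(2.881, 5.247)
t=2.600: state=(2.528, 5.417)
t=2.800: state=(2.204, 5.420)
t=3.000: state=(1.932, 5.276)
t=3.200: state=(1.719, 5.022)
t=3.400: state=(1.562, 4.700)
t=3.600: state=(1.456, 4.346)
t=3.800: state=(1.393, 3.988)
t=3.870: state=(1.380, 3.865)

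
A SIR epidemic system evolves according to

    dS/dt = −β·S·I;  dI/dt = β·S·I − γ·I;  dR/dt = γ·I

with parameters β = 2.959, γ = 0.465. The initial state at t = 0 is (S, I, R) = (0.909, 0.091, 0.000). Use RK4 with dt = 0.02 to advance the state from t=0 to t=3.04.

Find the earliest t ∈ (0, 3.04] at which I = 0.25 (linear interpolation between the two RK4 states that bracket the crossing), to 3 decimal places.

t=0.000: state=(0.909, 0.091, 0.000)
step 1 (dt=0.02): k1=(-0.245, 0.202, 0.042), k2=(-0.250, 0.206, 0.043), k3=(-0.250, 0.206, 0.043), k4=(-0.254, 0.210, 0.044); state += dt/6·(k1+2k2+2k3+k4)
t=0.020: state=(0.904, 0.095, 0.001)
t=0.040: state=(0.899, 0.099, 0.002)
t=0.060: state=(0.893, 0.104, 0.003)
continuing one RK4 step at a time; state shown every 5 steps (Δt=0.1):
t=0.100: state=(0.882, 0.113, 0.005)
t=0.200: state=(0.850, 0.140, 0.011)
t=0.300: state=(0.812, 0.171, 0.018)
t=0.400: state=(0.768, 0.206, 0.027)
t=0.500: state=(0.718, 0.245, 0.037)
next step: t=0.520: state=(0.708, 0.253, 0.039) — I has crossed 0.25
linear interpolation between t=0.500 (0.24460) and t=0.520 (0.25278) → t≈0.513

t = 0.513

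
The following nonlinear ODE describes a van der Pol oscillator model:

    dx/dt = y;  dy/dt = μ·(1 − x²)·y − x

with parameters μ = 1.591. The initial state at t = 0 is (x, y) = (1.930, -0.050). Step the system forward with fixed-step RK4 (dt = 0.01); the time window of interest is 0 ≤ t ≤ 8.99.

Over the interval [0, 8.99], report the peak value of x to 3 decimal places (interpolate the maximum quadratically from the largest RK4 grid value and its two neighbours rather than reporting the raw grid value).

t=0.000: state=(1.930, -0.050)
step 1 (dt=0.01): k1=(-0.050, -1.713), k2=(-0.059, -1.676), k3=(-0.058, -1.677), k4=(-0.067, -1.640); state += dt/6·(k1+2k2+2k3+k4)
t=0.010: state=(1.929, -0.067)
t=0.020: state=(1.929, -0.083)
t=0.030: state=(1.928, -0.098)
continuing one RK4 step at a time; state shown every 50 steps (Δt=0.5):
t=0.500: state=(1.785, -0.422)
t=1.000: state=(1.539, -0.563)
t=1.500: state=(1.209, -0.783)
t=2.000: state=(0.705, -1.323)
t=2.500: state=(-0.281, -2.833)
t=3.000: state=(-1.746, -1.824)
t=3.500: state=(-2.003, 0.186)
t=4.000: state=(-1.834, 0.426)
t=4.500: state=(-1.593, 0.541)
t=5.000: state=(-1.281, 0.730)
t=5.500: state=(-0.822, 1.176)
t=6.000: state=(0.034, 2.467)
t=6.500: state=(1.543, 2.532)
t=7.000: state=(2.015, -0.055)
t=7.500: state=(1.873, -0.404)
t=8.000: state=(1.643, -0.517)
t=8.500: state=(1.347, -0.684)
t=8.990: state=(0.937, -1.043)
largest grid value and its neighbours: x(6.960)=2.01614, x(6.970)=2.01625, x(6.980)=2.01616
parabola through these three points peaks at t≈6.971 with x≈2.01625

max x = 2.016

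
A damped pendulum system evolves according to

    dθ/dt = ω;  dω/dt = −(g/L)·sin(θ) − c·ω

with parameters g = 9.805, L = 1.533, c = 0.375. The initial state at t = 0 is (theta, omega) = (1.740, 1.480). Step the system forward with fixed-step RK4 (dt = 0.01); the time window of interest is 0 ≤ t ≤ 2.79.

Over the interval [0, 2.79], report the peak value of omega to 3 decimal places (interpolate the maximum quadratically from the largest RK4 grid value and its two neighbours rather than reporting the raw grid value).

max omega = 2.840

t=0.000: state=(1.740, 1.480)
step 1 (dt=0.01): k1=(1.480, -6.860), k2=(1.446, -6.839), k3=(1.446, -6.839), k4=(1.412, -6.818); state += dt/6·(k1+2k2+2k3+k4)
t=0.010: state=(1.754, 1.412)
t=0.020: state=(1.768, 1.344)
t=0.030: state=(1.781, 1.276)
continuing one RK4 step at a time; state shown every 10 steps (Δt=0.1):
t=0.100: state=(1.854, 0.815)
t=0.200: state=(1.904, 0.188)
t=0.300: state=(1.893, -0.412)
t=0.400: state=(1.822, -0.998)
t=0.500: state=(1.693, -1.577)
t=0.600: state=(1.507, -2.146)
t=0.700: state=(1.265, -2.683)
t=0.800: state=(0.973, -3.148)
t=0.900: state=(0.640, -3.484)
t=1.000: state=(0.282, -3.633)
t=1.100: state=(-0.079, -3.562)
t=1.200: state=(-0.423, -3.274)
t=1.300: state=(-0.728, -2.810)
t=1.400: state=(-0.981, -2.232)
t=1.500: state=(-1.173, -1.597)
t=1.600: state=(-1.300, -0.944)
t=1.700: state=(-1.362, -0.299)
t=1.800: state=(-1.360, 0.327)
t=1.900: state=(-1.297, 0.925)
t=2.000: state=(-1.176, 1.484)
t=2.100: state=(-1.002, 1.986)
t=2.200: state=(-0.782, 2.402)
t=2.300: state=(-0.526, 2.695)
t=2.400: state=(-0.248, 2.833)
t=2.500: state=(0.035, 2.794)
t=2.600: state=(0.305, 2.584)
t=2.700: state=(0.547, 2.228)
t=2.790: state=(0.729, 1.816)
largest grid value and its neighbours: omega(2.420)=2.83920, omega(2.430)=2.83983, omega(2.440)=2.83867
parabola through these three points peaks at t≈2.429 with omega≈2.83985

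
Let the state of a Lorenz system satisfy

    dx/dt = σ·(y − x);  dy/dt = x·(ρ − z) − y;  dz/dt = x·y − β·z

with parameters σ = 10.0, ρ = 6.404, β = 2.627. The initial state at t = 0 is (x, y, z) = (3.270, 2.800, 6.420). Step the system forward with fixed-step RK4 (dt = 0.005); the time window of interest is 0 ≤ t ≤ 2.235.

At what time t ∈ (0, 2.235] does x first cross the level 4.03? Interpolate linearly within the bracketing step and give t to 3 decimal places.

t=0.000: state=(3.270, 2.800, 6.420)
step 1 (dt=0.005): k1=(-4.700, -2.852, -7.709), k2=(-4.654, -2.782, -7.715), k3=(-4.653, -2.782, -7.714), k4=(-4.606, -2.713, -7.718); state += dt/6·(k1+2k2+2k3+k4)
t=0.005: state=(3.247, 2.786, 6.381)
t=0.010: state=(3.224, 2.773, 6.343)
t=0.015: state=(3.202, 2.760, 6.304)
continuing one RK4 step at a time; state shown every 20 steps (Δt=0.1):
t=0.100: state=(2.902, 2.640, 5.663)
t=0.200: state=(2.742, 2.678, 5.007)
t=0.300: state=(2.761, 2.856, 4.515)
t=0.400: state=(2.921, 3.139, 4.219)
t=0.500: state=(3.186, 3.492, 4.136)
t=0.600: state=(3.518, 3.866, 4.270)
t=0.700: state=(3.863, 4.194, 4.600)
t=0.750: state=(4.020, 4.315, 4.821)
next step: t=0.755: state=(4.035, 4.325, 4.845) — x has crossed 4.03
linear interpolation between t=0.750 (4.02048) and t=0.755 (4.03511) → t≈0.753

t = 0.753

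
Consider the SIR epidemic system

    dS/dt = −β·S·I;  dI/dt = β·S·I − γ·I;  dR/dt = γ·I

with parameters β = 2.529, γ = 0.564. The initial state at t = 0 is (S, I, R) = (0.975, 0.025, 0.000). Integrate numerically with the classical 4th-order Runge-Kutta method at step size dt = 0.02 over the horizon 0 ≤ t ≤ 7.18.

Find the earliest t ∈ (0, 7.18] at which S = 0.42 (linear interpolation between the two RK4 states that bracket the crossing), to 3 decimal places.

t = 1.976

t=0.000: state=(0.975, 0.025, 0.000)
step 1 (dt=0.02): k1=(-0.062, 0.048, 0.014), k2=(-0.063, 0.048, 0.014), k3=(-0.063, 0.048, 0.014), k4=(-0.064, 0.049, 0.015); state += dt/6·(k1+2k2+2k3+k4)
t=0.020: state=(0.974, 0.026, 0.000)
t=0.040: state=(0.972, 0.027, 0.001)
t=0.060: state=(0.971, 0.028, 0.001)
continuing one RK4 step at a time; state shown every 25 steps (Δt=0.5):
t=0.500: state=(0.925, 0.063, 0.012)
t=1.000: state=(0.816, 0.144, 0.040)
t=1.500: state=(0.629, 0.273, 0.098)
t=1.960: state=(0.427, 0.389, 0.184)
next step: t=1.980: state=(0.418, 0.393, 0.189) — S has crossed 0.42
linear interpolation between t=1.960 (0.42667) and t=1.980 (0.41831) → t≈1.976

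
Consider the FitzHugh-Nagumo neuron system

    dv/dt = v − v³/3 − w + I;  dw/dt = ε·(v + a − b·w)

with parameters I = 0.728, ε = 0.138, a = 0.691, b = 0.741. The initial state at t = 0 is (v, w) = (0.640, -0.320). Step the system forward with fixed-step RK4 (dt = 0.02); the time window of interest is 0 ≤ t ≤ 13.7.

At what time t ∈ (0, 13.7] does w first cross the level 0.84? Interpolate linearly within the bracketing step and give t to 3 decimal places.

t=0.000: state=(0.640, -0.320)
step 1 (dt=0.02): k1=(1.601, 0.216), k2=(1.608, 0.218), k3=(1.608, 0.218), k4=(1.615, 0.220); state += dt/6·(k1+2k2+2k3+k4)
t=0.020: state=(0.672, -0.316)
t=0.040: state=(0.705, -0.311)
t=0.060: state=(0.737, -0.307)
continuing one RK4 step at a time; state shown every 25 steps (Δt=0.5):
t=0.500: state=(1.437, -0.187)
t=1.000: state=(1.874, -0.017)
t=1.500: state=(1.962, 0.161)
t=2.000: state=(1.937, 0.330)
t=2.500: state=(1.886, 0.489)
t=3.000: state=(1.828, 0.636)
t=3.500: state=(1.769, 0.772)
t=3.760: state=(1.738, 0.838)
next step: t=3.780: state=(1.735, 0.843) — w has crossed 0.84
linear interpolation between t=3.760 (0.83819) and t=3.780 (0.84317) → t≈3.767

t = 3.767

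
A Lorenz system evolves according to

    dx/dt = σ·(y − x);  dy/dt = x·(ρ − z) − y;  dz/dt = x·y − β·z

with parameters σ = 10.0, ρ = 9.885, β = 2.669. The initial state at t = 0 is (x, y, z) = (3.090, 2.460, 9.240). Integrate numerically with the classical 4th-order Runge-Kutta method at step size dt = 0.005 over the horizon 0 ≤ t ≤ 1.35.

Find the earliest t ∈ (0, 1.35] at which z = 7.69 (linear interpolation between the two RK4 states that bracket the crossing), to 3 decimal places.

t=0.000: state=(3.090, 2.460, 9.240)
step 1 (dt=0.005): k1=(-6.300, -0.467, -17.060), k2=(-6.154, -0.345, -16.989), k3=(-6.155, -0.345, -16.987), k4=(-6.010, -0.225, -16.914); state += dt/6·(k1+2k2+2k3+k4)
t=0.005: state=(3.059, 2.458, 9.155)
t=0.010: state=(3.030, 2.458, 9.071)
t=0.015: state=(3.002, 2.458, 8.987)
continuing one RK4 step at a time; state shown every 10 steps (Δt=0.05):
t=0.050: state=(2.846, 2.492, 8.427)
t=0.100: state=(2.731, 2.618, 7.705)
next step: t=0.105: state=(2.726, 2.635, 7.639) — z has crossed 7.69
linear interpolation between t=0.100 (7.70537) and t=0.105 (7.63882) → t≈0.101

t = 0.101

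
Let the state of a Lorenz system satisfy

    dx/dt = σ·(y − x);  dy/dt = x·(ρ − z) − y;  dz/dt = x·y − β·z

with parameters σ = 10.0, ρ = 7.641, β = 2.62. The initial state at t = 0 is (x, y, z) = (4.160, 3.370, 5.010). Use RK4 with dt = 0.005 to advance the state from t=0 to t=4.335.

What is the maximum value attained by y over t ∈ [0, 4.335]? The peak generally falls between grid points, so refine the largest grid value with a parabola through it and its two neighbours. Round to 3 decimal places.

max y = 4.986

t=0.000: state=(4.160, 3.370, 5.010)
step 1 (dt=0.005): k1=(-7.900, 7.575, 0.893), k2=(-7.513, 7.495, 0.899), k3=(-7.525, 7.497, 0.901), k4=(-7.149, 7.420, 0.909); state += dt/6·(k1+2k2+2k3+k4)
t=0.005: state=(4.122, 3.407, 5.015)
t=0.010: state=(4.088, 3.444, 5.019)
t=0.015: state=(4.058, 3.480, 5.024)
continuing one RK4 step at a time; state shown every 40 steps (Δt=0.2):
t=0.200: state=(4.173, 4.531, 5.485)
t=0.400: state=(4.808, 4.983, 6.695)
t=0.600: state=(4.703, 4.450, 7.534)
t=0.800: state=(4.081, 3.789, 7.227)
t=1.000: state=(3.718, 3.660, 6.478)
t=1.200: state=(3.822, 3.965, 6.050)
t=1.400: state=(4.186, 4.375, 6.206)
t=1.600: state=(4.454, 4.510, 6.714)
t=1.800: state=(4.388, 4.281, 7.025)
t=2.000: state=(4.132, 4.010, 6.889)
t=2.200: state=(3.979, 3.956, 6.565)
t=2.400: state=(4.032, 4.099, 6.388)
t=2.600: state=(4.193, 4.271, 6.474)
t=2.800: state=(4.295, 4.311, 6.689)
t=3.000: state=(4.258, 4.211, 6.806)
t=3.200: state=(4.150, 4.100, 6.740)
t=3.400: state=(4.089, 4.082, 6.602)
t=3.600: state=(4.117, 4.147, 6.533)
t=3.800: state=(4.186, 4.218, 6.577)
t=4.000: state=(4.225, 4.229, 6.668)
t=4.200: state=(4.205, 4.185, 6.711)
t=4.335: state=(4.174, 4.151, 6.696)
largest grid value and its neighbours: y(0.380)=4.98540, y(0.385)=4.98578, y(0.390)=4.98542
parabola through these three points peaks at t≈0.385 with y≈4.98578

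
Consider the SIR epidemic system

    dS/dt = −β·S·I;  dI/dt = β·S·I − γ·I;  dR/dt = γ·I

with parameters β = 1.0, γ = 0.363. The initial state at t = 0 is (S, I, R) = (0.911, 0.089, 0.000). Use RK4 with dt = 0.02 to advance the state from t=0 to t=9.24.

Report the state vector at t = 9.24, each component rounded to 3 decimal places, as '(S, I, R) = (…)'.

t=0.000: state=(0.911, 0.089, 0.000)
step 1 (dt=0.02): k1=(-0.081, 0.049, 0.032), k2=(-0.081, 0.049, 0.032), k3=(-0.081, 0.049, 0.032), k4=(-0.082, 0.049, 0.033); state += dt/6·(k1+2k2+2k3+k4)
t=0.020: state=(0.909, 0.090, 0.001)
t=0.040: state=(0.908, 0.091, 0.001)
t=0.060: state=(0.906, 0.092, 0.002)
continuing one RK4 step at a time; state shown every 25 steps (Δt=0.5):
t=0.500: state=(0.866, 0.116, 0.019)
t=1.000: state=(0.811, 0.147, 0.042)
t=1.500: state=(0.747, 0.181, 0.072)
t=2.000: state=(0.677, 0.215, 0.108)
t=2.500: state=(0.603, 0.247, 0.150)
t=3.000: state=(0.529, 0.274, 0.197)
t=3.500: state=(0.459, 0.292, 0.249)
t=4.000: state=(0.395, 0.302, 0.303)
t=4.500: state=(0.340, 0.302, 0.358)
t=5.000: state=(0.293, 0.295, 0.412)
t=5.500: state=(0.253, 0.282, 0.465)
t=6.000: state=(0.221, 0.265, 0.514)
t=6.500: state=(0.194, 0.245, 0.561)
t=7.000: state=(0.173, 0.224, 0.603)
t=7.500: state=(0.155, 0.203, 0.642)
t=8.000: state=(0.141, 0.182, 0.677)
t=8.500: state=(0.130, 0.162, 0.708)
t=9.000: state=(0.120, 0.144, 0.736)
t=9.240: state=(0.116, 0.136, 0.748)

(S, I, R) = (0.116, 0.136, 0.748)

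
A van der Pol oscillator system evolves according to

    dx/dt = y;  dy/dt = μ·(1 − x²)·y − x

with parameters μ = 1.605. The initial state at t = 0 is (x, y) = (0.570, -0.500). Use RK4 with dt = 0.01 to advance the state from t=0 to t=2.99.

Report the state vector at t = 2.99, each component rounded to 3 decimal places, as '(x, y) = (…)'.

(x, y) = (-1.251, 0.737)

t=0.000: state=(0.570, -0.500)
step 1 (dt=0.01): k1=(-0.500, -1.112), k2=(-0.506, -1.118), k3=(-0.506, -1.118), k4=(-0.511, -1.124); state += dt/6·(k1+2k2+2k3+k4)
t=0.010: state=(0.565, -0.511)
t=0.020: state=(0.560, -0.522)
t=0.030: state=(0.554, -0.534)
continuing one RK4 step at a time; state shown every 10 steps (Δt=0.1):
t=0.100: state=(0.514, -0.617)
t=0.200: state=(0.446, -0.750)
t=0.300: state=(0.364, -0.901)
t=0.400: state=(0.265, -1.075)
t=0.500: state=(0.148, -1.276)
t=0.600: state=(0.009, -1.505)
t=0.700: state=(-0.154, -1.757)
t=0.800: state=(-0.343, -2.016)
t=0.900: state=(-0.556, -2.243)
t=1.000: state=(-0.788, -2.379)
t=1.100: state=(-1.027, -2.354)
t=1.200: state=(-1.252, -2.130)
t=1.300: state=(-1.447, -1.737)
t=1.400: state=(-1.597, -1.266)
t=1.500: state=(-1.701, -0.815)
t=1.600: state=(-1.763, -0.442)
t=1.700: state=(-1.792, -0.162)
t=1.800: state=(-1.798, 0.038)
t=1.900: state=(-1.787, 0.177)
t=2.000: state=(-1.764, 0.276)
t=2.100: state=(-1.733, 0.347)
t=2.200: state=(-1.695, 0.402)
t=2.300: state=(-1.653, 0.446)
t=2.400: state=(-1.606, 0.486)
t=2.500: state=(-1.556, 0.522)
t=2.600: state=(-1.501, 0.559)
t=2.700: state=(-1.444, 0.598)
t=2.800: state=(-1.382, 0.640)
t=2.900: state=(-1.315, 0.688)
t=2.990: state=(-1.251, 0.737)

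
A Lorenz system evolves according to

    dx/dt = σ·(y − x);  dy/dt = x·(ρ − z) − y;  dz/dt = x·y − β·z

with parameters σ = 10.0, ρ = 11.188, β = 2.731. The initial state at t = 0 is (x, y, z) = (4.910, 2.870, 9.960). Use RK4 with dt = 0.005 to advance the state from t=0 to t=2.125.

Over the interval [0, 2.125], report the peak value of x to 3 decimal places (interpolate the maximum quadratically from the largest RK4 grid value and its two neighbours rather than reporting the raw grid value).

max x = 6.613

t=0.000: state=(4.910, 2.870, 9.960)
step 1 (dt=0.005): k1=(-20.400, 3.159, -13.109), k2=(-19.811, 3.248, -13.128), k3=(-19.824, 3.250, -13.122), k4=(-19.246, 3.337, -13.136); state += dt/6·(k1+2k2+2k3+k4)
t=0.005: state=(4.811, 2.886, 9.894)
t=0.010: state=(4.717, 2.903, 9.829)
t=0.015: state=(4.629, 2.921, 9.763)
continuing one RK4 step at a time; state shown every 20 steps (Δt=0.1):
t=0.100: state=(3.778, 3.338, 8.709)
t=0.200: state=(3.755, 4.067, 7.826)
t=0.300: state=(4.298, 5.035, 7.556)
t=0.400: state=(5.157, 6.096, 8.073)
t=0.500: state=(6.059, 6.850, 9.376)
t=0.600: state=(6.586, 6.787, 10.989)
t=0.700: state=(6.412, 5.889, 12.016)
t=0.800: state=(5.675, 4.816, 11.964)
t=0.900: state=(4.861, 4.154, 11.136)
t=1.000: state=(4.337, 4.009, 10.086)
t=1.100: state=(4.206, 4.263, 9.200)
t=1.200: state=(4.425, 4.789, 8.701)
t=1.300: state=(4.896, 5.451, 8.714)
t=1.400: state=(5.473, 6.034, 9.260)
t=1.500: state=(5.938, 6.267, 10.157)
t=1.600: state=(6.073, 6.004, 10.991)
t=1.700: state=(5.820, 5.414, 11.347)
t=1.800: state=(5.346, 4.850, 11.129)
t=1.900: state=(4.905, 4.549, 10.555)
t=2.000: state=(4.666, 4.551, 9.918)
t=2.100: state=(4.673, 4.796, 9.445)
t=2.125: state=(4.710, 4.884, 9.370)
largest grid value and its neighbours: x(0.620)=6.61123, x(0.625)=6.61270, x(0.630)=6.61225
parabola through these three points peaks at t≈0.626 with x≈6.61277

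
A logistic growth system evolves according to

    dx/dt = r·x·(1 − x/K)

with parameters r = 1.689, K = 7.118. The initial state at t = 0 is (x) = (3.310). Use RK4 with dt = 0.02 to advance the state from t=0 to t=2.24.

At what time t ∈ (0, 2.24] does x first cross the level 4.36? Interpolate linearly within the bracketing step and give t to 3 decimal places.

t=0.000: state=(3.310)
step 1 (dt=0.02): k1=(2.991), k2=(2.994), k3=(2.994), k4=(2.997); state += dt/6·(k1+2k2+2k3+k4)
t=0.020: state=(3.370)
t=0.040: state=(3.430)
t=0.060: state=(3.490)
continuing one RK4 step at a time; state shown every 5 steps (Δt=0.1):
t=0.100: state=(3.610)
t=0.200: state=(3.910)
t=0.300: state=(4.204)
t=0.340: state=(4.320)
next step: t=0.360: state=(4.377) — x has crossed 4.36
linear interpolation between t=0.340 (4.31958) and t=0.360 (4.37674) → t≈0.354

t = 0.354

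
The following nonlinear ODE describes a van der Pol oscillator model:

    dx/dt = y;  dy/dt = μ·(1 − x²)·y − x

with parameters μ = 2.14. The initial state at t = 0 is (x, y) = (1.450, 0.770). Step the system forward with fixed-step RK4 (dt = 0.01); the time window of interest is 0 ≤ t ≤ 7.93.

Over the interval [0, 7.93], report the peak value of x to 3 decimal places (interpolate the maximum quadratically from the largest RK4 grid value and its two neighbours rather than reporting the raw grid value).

t=0.000: state=(1.450, 0.770)
step 1 (dt=0.01): k1=(0.770, -3.267), k2=(0.754, -3.250), k3=(0.754, -3.250), k4=(0.738, -3.232); state += dt/6·(k1+2k2+2k3+k4)
t=0.010: state=(1.458, 0.738)
t=0.020: state=(1.465, 0.705)
t=0.030: state=(1.472, 0.674)
continuing one RK4 step at a time; state shown every 50 steps (Δt=0.5):
t=0.500: state=(1.535, -0.219)
t=1.000: state=(1.345, -0.507)
t=1.500: state=(1.022, -0.823)
t=2.000: state=(0.424, -1.776)
t=2.500: state=(-1.070, -3.936)
t=3.000: state=(-2.015, -0.136)
t=3.500: state=(-1.925, 0.302)
t=4.000: state=(-1.757, 0.366)
t=4.500: state=(-1.556, 0.444)
t=5.000: state=(-1.302, 0.591)
t=5.500: state=(-0.931, 0.952)
t=6.000: state=(-0.206, 2.245)
t=6.500: state=(1.479, 3.250)
t=7.000: state=(2.018, -0.095)
t=7.500: state=(1.893, -0.319)
t=7.930: state=(1.745, -0.370)
largest grid value and its neighbours: x(6.930)=2.02058, x(6.940)=2.02076, x(6.950)=2.02074
parabola through these three points peaks at t≈6.944 with x≈2.02078

max x = 2.021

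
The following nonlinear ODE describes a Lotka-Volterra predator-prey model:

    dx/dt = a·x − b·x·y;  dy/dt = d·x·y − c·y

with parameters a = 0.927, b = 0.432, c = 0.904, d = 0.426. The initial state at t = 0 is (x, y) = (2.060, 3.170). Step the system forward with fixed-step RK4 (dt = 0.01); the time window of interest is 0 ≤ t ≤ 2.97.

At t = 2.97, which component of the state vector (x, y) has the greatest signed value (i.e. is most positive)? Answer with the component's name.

t=0.000: state=(2.060, 3.170)
step 1 (dt=0.01): k1=(-0.911, -0.084), k2=(-0.909, -0.090), k3=(-0.909, -0.090), k4=(-0.907, -0.096); state += dt/6·(k1+2k2+2k3+k4)
t=0.010: state=(2.051, 3.169)
t=0.020: state=(2.042, 3.168)
t=0.030: state=(2.033, 3.167)
continuing one RK4 step at a time; state shown every 10 steps (Δt=0.1):
t=0.100: state=(1.971, 3.156)
t=0.200: state=(1.888, 3.130)
t=0.300: state=(1.811, 3.094)
t=0.400: state=(1.740, 3.048)
t=0.500: state=(1.675, 2.995)
t=0.600: state=(1.617, 2.935)
t=0.700: state=(1.565, 2.869)
t=0.800: state=(1.519, 2.799)
t=0.900: state=(1.479, 2.726)
t=1.000: state=(1.445, 2.650)
t=1.100: state=(1.416, 2.573)
t=1.200: state=(1.393, 2.495)
t=1.300: state=(1.374, 2.418)
t=1.400: state=(1.360, 2.342)
t=1.500: state=(1.351, 2.266)
t=1.600: state=(1.346, 2.193)
t=1.700: state=(1.346, 2.121)
t=1.800: state=(1.349, 2.053)
t=1.900: state=(1.356, 1.986)
t=2.000: state=(1.368, 1.923)
t=2.100: state=(1.383, 1.863)
t=2.200: state=(1.401, 1.806)
t=2.300: state=(1.424, 1.752)
t=2.400: state=(1.450, 1.702)
t=2.500: state=(1.479, 1.655)
t=2.600: state=(1.513, 1.611)
t=2.700: state=(1.549, 1.571)
t=2.800: state=(1.590, 1.534)
t=2.900: state=(1.633, 1.501)
t=2.970: state=(1.666, 1.480)
compare at T: x=1.666, y=1.480

largest component: x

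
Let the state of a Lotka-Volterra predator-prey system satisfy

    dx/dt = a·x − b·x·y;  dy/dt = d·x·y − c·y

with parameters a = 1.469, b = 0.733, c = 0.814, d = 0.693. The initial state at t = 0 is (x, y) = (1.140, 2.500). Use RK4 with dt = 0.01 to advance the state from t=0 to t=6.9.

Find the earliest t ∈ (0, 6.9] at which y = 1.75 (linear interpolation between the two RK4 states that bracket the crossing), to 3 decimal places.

t = 2.017

t=0.000: state=(1.140, 2.500)
step 1 (dt=0.01): k1=(-0.414, -0.060), k2=(-0.413, -0.064), k3=(-0.413, -0.064), k4=(-0.412, -0.067); state += dt/6·(k1+2k2+2k3+k4)
t=0.010: state=(1.136, 2.499)
t=0.020: state=(1.132, 2.499)
t=0.030: state=(1.128, 2.498)
continuing one RK4 step at a time; state shown every 25 steps (Δt=0.25):
t=0.250: state=(1.044, 2.464)
t=0.500: state=(0.965, 2.392)
t=0.750: state=(0.907, 2.294)
t=1.000: state=(0.869, 2.182)
t=1.250: state=(0.850, 2.066)
t=1.500: state=(0.849, 1.952)
t=1.750: state=(0.866, 1.847)
t=2.000: state=(0.899, 1.756)
t=2.010: state=(0.900, 1.752)
next step: t=2.020: state=(0.902, 1.749) — y has crossed 1.75
linear interpolation between t=2.010 (1.75231) and t=2.020 (1.74900) → t≈2.017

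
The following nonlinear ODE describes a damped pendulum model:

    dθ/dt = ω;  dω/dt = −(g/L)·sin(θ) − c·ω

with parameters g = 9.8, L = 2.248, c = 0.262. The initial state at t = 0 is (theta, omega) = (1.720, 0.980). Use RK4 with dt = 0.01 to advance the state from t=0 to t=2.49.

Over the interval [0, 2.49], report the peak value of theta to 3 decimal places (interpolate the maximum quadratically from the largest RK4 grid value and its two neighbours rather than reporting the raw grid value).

max theta = 1.828

t=0.000: state=(1.720, 0.980)
step 1 (dt=0.01): k1=(0.980, -4.568), k2=(0.957, -4.559), k3=(0.957, -4.559), k4=(0.934, -4.549); state += dt/6·(k1+2k2+2k3+k4)
t=0.010: state=(1.730, 0.934)
t=0.020: state=(1.739, 0.889)
t=0.030: state=(1.747, 0.844)
continuing one RK4 step at a time; state shown every 10 steps (Δt=0.1):
t=0.100: state=(1.795, 0.532)
t=0.200: state=(1.827, 0.101)
t=0.300: state=(1.816, -0.318)
t=0.400: state=(1.764, -0.729)
t=0.500: state=(1.670, -1.136)
t=0.600: state=(1.537, -1.536)
t=0.700: state=(1.364, -1.923)
t=0.800: state=(1.153, -2.283)
t=0.900: state=(0.909, -2.592)
t=1.000: state=(0.637, -2.825)
t=1.100: state=(0.347, -2.955)
t=1.200: state=(0.050, -2.963)
t=1.300: state=(-0.241, -2.844)
t=1.400: state=(-0.515, -2.612)
t=1.500: state=(-0.760, -2.287)
t=1.600: state=(-0.970, -1.900)
t=1.700: state=(-1.139, -1.476)
t=1.800: state=(-1.265, -1.037)
t=1.900: state=(-1.347, -0.594)
t=2.000: state=(-1.384, -0.157)
t=2.100: state=(-1.378, 0.270)
t=2.200: state=(-1.331, 0.683)
t=2.300: state=(-1.242, 1.079)
t=2.400: state=(-1.116, 1.449)
t=2.490: state=(-0.971, 1.750)
largest grid value and its neighbours: theta(0.210)=1.82781, theta(0.220)=1.82818, theta(0.230)=1.82813
parabola through these three points peaks at t≈0.224 with theta≈1.82821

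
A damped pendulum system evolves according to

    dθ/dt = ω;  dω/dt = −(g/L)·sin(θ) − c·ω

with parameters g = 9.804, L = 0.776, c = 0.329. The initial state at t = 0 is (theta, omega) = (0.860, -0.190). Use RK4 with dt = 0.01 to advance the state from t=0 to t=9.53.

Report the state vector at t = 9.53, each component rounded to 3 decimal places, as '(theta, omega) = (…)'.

t=0.000: state=(0.860, -0.190)
step 1 (dt=0.01): k1=(-0.190, -9.512), k2=(-0.238, -9.489), k3=(-0.237, -9.487), k4=(-0.285, -9.461); state += dt/6·(k1+2k2+2k3+k4)
t=0.010: state=(0.858, -0.285)
t=0.020: state=(0.854, -0.379)
t=0.030: state=(0.850, -0.473)
continuing one RK4 step at a time; state shown every 50 steps (Δt=0.5):
t=0.500: state=(-0.114, -2.682)
t=1.000: state=(-0.697, 0.805)
t=1.500: state=(0.283, 2.049)
t=2.000: state=(0.509, -1.267)
t=2.500: state=(-0.390, -1.351)
t=3.000: state=(-0.310, 1.506)
t=3.500: state=(0.428, 0.666)
t=4.000: state=(0.122, -1.505)
t=4.500: state=(-0.402, -0.066)
t=5.000: state=(0.035, 1.301)
t=5.500: state=(0.329, -0.391)
t=6.000: state=(-0.145, -0.965)
t=6.500: state=(-0.227, 0.674)
t=7.000: state=(0.204, 0.577)
t=7.500: state=(0.120, -0.781)
t=8.000: state=(-0.216, -0.208)
t=8.500: state=(-0.023, 0.739)
t=9.000: state=(0.191, -0.093)
t=9.500: state=(-0.051, -0.592)
t=9.530: state=(-0.068, -0.564)

(theta, omega) = (-0.068, -0.564)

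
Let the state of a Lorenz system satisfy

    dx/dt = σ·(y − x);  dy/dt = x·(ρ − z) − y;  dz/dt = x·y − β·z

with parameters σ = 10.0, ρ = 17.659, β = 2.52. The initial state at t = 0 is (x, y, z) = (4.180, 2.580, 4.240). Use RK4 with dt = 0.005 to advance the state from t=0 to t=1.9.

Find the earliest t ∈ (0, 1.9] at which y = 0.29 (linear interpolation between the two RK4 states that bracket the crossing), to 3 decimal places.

t=0.000: state=(4.180, 2.580, 4.240)
step 1 (dt=0.005): k1=(-16.000, 53.511, 0.100), k2=(-14.262, 52.840, 0.550), k3=(-14.322, 52.895, 0.552), k4=(-12.639, 52.275, 0.994); state += dt/6·(k1+2k2+2k3+k4)
t=0.005: state=(4.108, 2.844, 4.243)
t=0.010: state=(4.053, 3.103, 4.250)
t=0.015: state=(4.013, 3.357, 4.261)
continuing one RK4 step at a time; state shown every 20 steps (Δt=0.1):
t=0.100: state=(5.013, 7.634, 5.292)
t=0.200: state=(8.779, 13.299, 10.668)
t=0.300: state=(12.212, 13.170, 21.955)
t=0.400: state=(9.476, 3.957, 25.769)
t=0.465: state=(5.771, 0.425, 22.785)
next step: t=0.470: state=(5.506, 0.283, 22.510) — y has crossed 0.29
linear interpolation between t=0.465 (0.42530) and t=0.470 (0.28289) → t≈0.470

t = 0.470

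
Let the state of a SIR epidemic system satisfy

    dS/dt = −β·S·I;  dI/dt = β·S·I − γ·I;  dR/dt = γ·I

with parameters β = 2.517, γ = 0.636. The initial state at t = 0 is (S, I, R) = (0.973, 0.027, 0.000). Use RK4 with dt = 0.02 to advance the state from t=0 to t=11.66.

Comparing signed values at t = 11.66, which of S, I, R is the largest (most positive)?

t=0.000: state=(0.973, 0.027, 0.000)
step 1 (dt=0.02): k1=(-0.066, 0.049, 0.017), k2=(-0.067, 0.050, 0.017), k3=(-0.067, 0.050, 0.017), k4=(-0.068, 0.051, 0.018); state += dt/6·(k1+2k2+2k3+k4)
t=0.020: state=(0.972, 0.028, 0.000)
t=0.040: state=(0.970, 0.029, 0.001)
t=0.060: state=(0.969, 0.030, 0.001)
continuing one RK4 step at a time; state shown every 25 steps (Δt=0.5):
t=0.500: state=(0.921, 0.065, 0.014)
t=1.000: state=(0.813, 0.142, 0.045)
t=1.500: state=(0.634, 0.258, 0.108)
t=2.000: state=(0.426, 0.365, 0.209)
t=2.500: state=(0.260, 0.407, 0.333)
t=3.000: state=(0.157, 0.382, 0.460)
t=3.500: state=(0.101, 0.326, 0.573)
t=4.000: state=(0.069, 0.264, 0.667)
t=4.500: state=(0.052, 0.207, 0.742)
t=5.000: state=(0.041, 0.159, 0.799)
t=5.500: state=(0.034, 0.122, 0.844)
t=6.000: state=(0.030, 0.092, 0.878)
t=6.500: state=(0.027, 0.069, 0.903)
t=7.000: state=(0.025, 0.052, 0.922)
t=7.500: state=(0.024, 0.039, 0.937)
t=8.000: state=(0.023, 0.029, 0.948)
t=8.500: state=(0.022, 0.022, 0.956)
t=9.000: state=(0.022, 0.016, 0.962)
t=9.500: state=(0.021, 0.012, 0.966)
t=10.000: state=(0.021, 0.009, 0.970)
t=10.500: state=(0.021, 0.007, 0.972)
t=11.000: state=(0.021, 0.005, 0.974)
t=11.500: state=(0.020, 0.004, 0.976)
t=11.660: state=(0.020, 0.003, 0.976)
compare at T: S=0.020, I=0.003, R=0.976

largest component: R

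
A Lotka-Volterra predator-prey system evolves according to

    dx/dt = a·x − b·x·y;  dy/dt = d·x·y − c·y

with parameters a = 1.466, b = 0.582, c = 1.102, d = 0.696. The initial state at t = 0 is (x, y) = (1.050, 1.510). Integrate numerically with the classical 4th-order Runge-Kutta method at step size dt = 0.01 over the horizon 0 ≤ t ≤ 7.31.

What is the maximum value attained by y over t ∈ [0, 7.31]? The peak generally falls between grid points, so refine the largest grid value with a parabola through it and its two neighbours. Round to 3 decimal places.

t=0.000: state=(1.050, 1.510)
step 1 (dt=0.01): k1=(0.617, -0.561), k2=(0.620, -0.556), k3=(0.620, -0.556), k4=(0.624, -0.552); state += dt/6·(k1+2k2+2k3+k4)
t=0.010: state=(1.056, 1.504)
t=0.020: state=(1.062, 1.499)
t=0.030: state=(1.069, 1.494)
continuing one RK4 step at a time; state shown every 25 steps (Δt=0.25):
t=0.250: state=(1.227, 1.397)
t=0.500: state=(1.452, 1.338)
t=0.750: state=(1.725, 1.338)
t=1.000: state=(2.040, 1.409)
t=1.250: state=(2.373, 1.570)
t=1.500: state=(2.673, 1.851)
t=1.750: state=(2.861, 2.280)
t=2.000: state=(2.846, 2.853)
t=2.250: state=(2.588, 3.487)
t=2.500: state=(2.159, 4.007)
t=2.750: state=(1.701, 4.254)
t=3.000: state=(1.323, 4.195)
t=3.250: state=(1.056, 3.911)
t=3.500: state=(0.887, 3.512)
t=3.750: state=(0.792, 3.083)
t=4.000: state=(0.752, 2.675)
t=4.250: state=(0.755, 2.314)
t=4.500: state=(0.796, 2.010)
t=4.750: state=(0.874, 1.763)
t=5.000: state=(0.989, 1.573)
t=5.250: state=(1.147, 1.438)
t=5.500: state=(1.352, 1.355)
t=5.750: state=(1.605, 1.330)
t=6.000: state=(1.904, 1.369)
t=6.250: state=(2.234, 1.490)
t=6.500: state=(2.556, 1.717)
t=6.750: state=(2.802, 2.081)
t=7.000: state=(2.882, 2.598)
t=7.250: state=(2.724, 3.224)
t=7.310: state=(2.650, 3.376)
largest grid value and its neighbours: y(2.810)=4.26566, y(2.820)=4.26594, y(2.830)=4.26574
parabola through these three points peaks at t≈2.821 with y≈4.26594

max y = 4.266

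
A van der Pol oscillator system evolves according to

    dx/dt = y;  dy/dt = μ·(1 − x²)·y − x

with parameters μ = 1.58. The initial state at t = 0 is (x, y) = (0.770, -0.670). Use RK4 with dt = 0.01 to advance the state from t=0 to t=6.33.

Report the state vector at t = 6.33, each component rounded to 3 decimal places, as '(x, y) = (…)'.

t=0.000: state=(0.770, -0.670)
step 1 (dt=0.01): k1=(-0.670, -1.201), k2=(-0.676, -1.207), k3=(-0.676, -1.207), k4=(-0.682, -1.213); state += dt/6·(k1+2k2+2k3+k4)
t=0.010: state=(0.763, -0.682)
t=0.020: state=(0.756, -0.694)
t=0.030: state=(0.749, -0.707)
continuing one RK4 step at a time; state shown every 25 steps (Δt=0.25):
t=0.250: state=(0.561, -1.021)
t=0.500: state=(0.246, -1.537)
t=0.750: state=(-0.227, -2.277)
t=1.000: state=(-0.880, -2.820)
t=1.250: state=(-1.519, -2.038)
t=1.500: state=(-1.848, -0.654)
t=1.750: state=(-1.908, 0.060)
t=2.000: state=(-1.855, 0.320)
t=2.250: state=(-1.760, 0.431)
t=2.500: state=(-1.643, 0.505)
t=2.750: state=(-1.507, 0.582)
t=3.000: state=(-1.350, 0.681)
t=3.250: state=(-1.163, 0.824)
t=3.500: state=(-0.931, 1.050)
t=3.750: state=(-0.625, 1.434)
t=4.000: state=(-0.190, 2.101)
t=4.250: state=(0.451, 3.034)
t=4.500: state=(1.257, 3.097)
t=4.750: state=(1.836, 1.404)
t=5.000: state=(2.010, 0.174)
t=5.250: state=(1.991, -0.241)
t=5.500: state=(1.912, -0.376)
t=5.750: state=(1.809, -0.442)
t=6.000: state=(1.692, -0.497)
t=6.250: state=(1.560, -0.561)
t=6.330: state=(1.514, -0.585)

(x, y) = (1.514, -0.585)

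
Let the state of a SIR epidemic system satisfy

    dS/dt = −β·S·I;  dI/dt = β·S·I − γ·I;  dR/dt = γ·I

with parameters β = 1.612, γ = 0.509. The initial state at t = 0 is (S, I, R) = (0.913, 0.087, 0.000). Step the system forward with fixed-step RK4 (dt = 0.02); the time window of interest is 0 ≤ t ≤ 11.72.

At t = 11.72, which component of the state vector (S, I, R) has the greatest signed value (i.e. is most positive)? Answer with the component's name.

largest component: R

t=0.000: state=(0.913, 0.087, 0.000)
step 1 (dt=0.02): k1=(-0.128, 0.084, 0.044), k2=(-0.129, 0.084, 0.045), k3=(-0.129, 0.084, 0.045), k4=(-0.130, 0.085, 0.045); state += dt/6·(k1+2k2+2k3+k4)
t=0.020: state=(0.910, 0.089, 0.001)
t=0.040: state=(0.908, 0.090, 0.002)
t=0.060: state=(0.905, 0.092, 0.003)
continuing one RK4 step at a time; state shown every 25 steps (Δt=0.5):
t=0.500: state=(0.835, 0.137, 0.028)
t=1.000: state=(0.730, 0.199, 0.071)
t=1.500: state=(0.605, 0.265, 0.130)
t=2.000: state=(0.478, 0.318, 0.205)
t=2.500: state=(0.365, 0.346, 0.290)
t=3.000: state=(0.276, 0.346, 0.378)
t=3.500: state=(0.210, 0.326, 0.464)
t=4.000: state=(0.164, 0.293, 0.543)
t=4.500: state=(0.131, 0.256, 0.613)
t=5.000: state=(0.108, 0.218, 0.673)
t=5.500: state=(0.092, 0.184, 0.724)
t=6.000: state=(0.080, 0.153, 0.767)
t=6.500: state=(0.072, 0.126, 0.802)
t=7.000: state=(0.066, 0.103, 0.831)
t=7.500: state=(0.061, 0.084, 0.855)
t=8.000: state=(0.057, 0.068, 0.874)
t=8.500: state=(0.054, 0.055, 0.890)
t=9.000: state=(0.052, 0.045, 0.903)
t=9.500: state=(0.051, 0.036, 0.913)
t=10.000: state=(0.049, 0.029, 0.921)
t=10.500: state=(0.048, 0.024, 0.928)
t=11.000: state=(0.047, 0.019, 0.934)
t=11.500: state=(0.047, 0.015, 0.938)
t=11.720: state=(0.047, 0.014, 0.939)
compare at T: S=0.047, I=0.014, R=0.939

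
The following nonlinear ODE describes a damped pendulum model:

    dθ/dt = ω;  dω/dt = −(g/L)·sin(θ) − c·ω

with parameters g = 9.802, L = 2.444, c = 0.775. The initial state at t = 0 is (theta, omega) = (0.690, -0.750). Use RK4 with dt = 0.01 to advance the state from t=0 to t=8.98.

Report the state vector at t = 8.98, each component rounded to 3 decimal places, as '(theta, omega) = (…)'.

t=0.000: state=(0.690, -0.750)
step 1 (dt=0.01): k1=(-0.750, -1.972), k2=(-0.760, -1.952), k3=(-0.760, -1.952), k4=(-0.770, -1.933); state += dt/6·(k1+2k2+2k3+k4)
t=0.010: state=(0.682, -0.770)
t=0.020: state=(0.675, -0.789)
t=0.030: state=(0.667, -0.807)
continuing one RK4 step at a time; state shown every 50 steps (Δt=0.5):
t=0.500: state=(0.158, -1.186)
t=1.000: state=(-0.320, -0.605)
t=1.500: state=(-0.405, 0.237)
t=2.000: state=(-0.160, 0.637)
t=2.500: state=(0.127, 0.429)
t=3.000: state=(0.225, -0.038)
t=3.500: state=(0.121, -0.326)
t=4.000: state=(-0.042, -0.274)
t=4.500: state=(-0.121, -0.030)
t=5.000: state=(-0.082, 0.159)
t=5.500: state=(0.007, 0.166)
t=6.000: state=(0.062, 0.044)
t=6.500: state=(0.052, -0.072)
t=7.000: state=(0.006, -0.096)
t=7.500: state=(-0.030, -0.039)
t=8.000: state=(-0.031, 0.030)
t=8.500: state=(-0.008, 0.053)
t=8.980: state=(0.013, 0.030)

(theta, omega) = (0.013, 0.030)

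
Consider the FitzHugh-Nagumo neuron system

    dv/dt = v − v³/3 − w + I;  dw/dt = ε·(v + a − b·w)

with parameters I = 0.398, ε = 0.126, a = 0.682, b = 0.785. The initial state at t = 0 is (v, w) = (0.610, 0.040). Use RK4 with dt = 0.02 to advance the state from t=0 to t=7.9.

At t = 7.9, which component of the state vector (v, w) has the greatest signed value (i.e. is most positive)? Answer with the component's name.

largest component: w

t=0.000: state=(0.610, 0.040)
step 1 (dt=0.02): k1=(0.892, 0.159), k2=(0.896, 0.160), k3=(0.896, 0.160), k4=(0.900, 0.161); state += dt/6·(k1+2k2+2k3+k4)
t=0.020: state=(0.628, 0.043)
t=0.040: state=(0.646, 0.046)
t=0.060: state=(0.664, 0.050)
continuing one RK4 step at a time; state shown every 25 steps (Δt=0.5):
t=0.500: state=(1.081, 0.132)
t=1.000: state=(1.466, 0.247)
t=1.500: state=(1.646, 0.374)
t=2.000: state=(1.683, 0.500)
t=2.500: state=(1.657, 0.621)
t=3.000: state=(1.607, 0.733)
t=3.500: state=(1.547, 0.837)
t=4.000: state=(1.482, 0.931)
t=4.500: state=(1.411, 1.017)
t=5.000: state=(1.336, 1.095)
t=5.500: state=(1.255, 1.163)
t=6.000: state=(1.166, 1.224)
t=6.500: state=(1.066, 1.275)
t=7.000: state=(0.949, 1.317)
t=7.500: state=(0.806, 1.350)
t=7.900: state=(0.663, 1.368)
compare at T: v=0.663, w=1.368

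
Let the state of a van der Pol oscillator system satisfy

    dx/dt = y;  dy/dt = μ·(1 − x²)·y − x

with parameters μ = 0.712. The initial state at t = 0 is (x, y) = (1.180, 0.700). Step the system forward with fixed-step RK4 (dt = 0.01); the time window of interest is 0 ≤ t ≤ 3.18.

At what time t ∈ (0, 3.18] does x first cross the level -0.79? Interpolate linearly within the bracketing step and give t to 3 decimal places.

t = 2.440

t=0.000: state=(1.180, 0.700)
step 1 (dt=0.01): k1=(0.700, -1.376), k2=(0.693, -1.381), k3=(0.693, -1.381), k4=(0.686, -1.387); state += dt/6·(k1+2k2+2k3+k4)
t=0.010: state=(1.187, 0.686)
t=0.020: state=(1.194, 0.672)
t=0.030: state=(1.200, 0.658)
continuing one RK4 step at a time; state shown every 20 steps (Δt=0.2):
t=0.200: state=(1.291, 0.410)
t=0.400: state=(1.344, 0.118)
t=0.600: state=(1.340, -0.149)
t=0.800: state=(1.286, -0.385)
t=1.000: state=(1.188, -0.596)
t=1.200: state=(1.049, -0.795)
t=1.400: state=(0.870, -0.997)
t=1.600: state=(0.649, -1.216)
t=1.800: state=(0.382, -1.458)
t=2.000: state=(0.064, -1.717)
t=2.200: state=(-0.303, -1.949)
t=2.400: state=(-0.707, -2.058)
t=2.440: state=(-0.789, -2.054)
next step: t=2.450: state=(-0.810, -2.051) — x has crossed -0.79
linear interpolation between t=2.440 (-0.78948) and t=2.450 (-0.81001) → t≈2.440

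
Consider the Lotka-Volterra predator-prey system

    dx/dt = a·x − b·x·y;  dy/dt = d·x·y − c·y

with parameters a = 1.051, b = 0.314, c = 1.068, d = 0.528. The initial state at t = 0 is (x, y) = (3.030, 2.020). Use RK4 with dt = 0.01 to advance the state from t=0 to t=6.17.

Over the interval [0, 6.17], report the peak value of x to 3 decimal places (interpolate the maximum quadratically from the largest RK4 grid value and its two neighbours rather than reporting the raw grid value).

max x = 3.588

t=0.000: state=(3.030, 2.020)
step 1 (dt=0.01): k1=(1.263, 1.074), k2=(1.260, 1.084), k3=(1.260, 1.084), k4=(1.258, 1.094); state += dt/6·(k1+2k2+2k3+k4)
t=0.010: state=(3.043, 2.031)
t=0.020: state=(3.055, 2.042)
t=0.030: state=(3.068, 2.053)
continuing one RK4 step at a time; state shown every 20 steps (Δt=0.2):
t=0.200: state=(3.268, 2.276)
t=0.400: state=(3.460, 2.624)
t=0.600: state=(3.572, 3.074)
t=0.800: state=(3.573, 3.625)
t=1.000: state=(3.444, 4.245)
t=1.200: state=(3.191, 4.872)
t=1.400: state=(2.849, 5.416)
t=1.600: state=(2.470, 5.793)
t=1.800: state=(2.105, 5.956)
t=2.000: state=(1.788, 5.905)
t=2.200: state=(1.532, 5.679)
t=2.400: state=(1.337, 5.335)
t=2.600: state=(1.195, 4.923)
t=2.800: state=(1.098, 4.486)
t=3.000: state=(1.036, 4.054)
t=3.200: state=(1.004, 3.646)
t=3.400: state=(0.997, 3.272)
t=3.600: state=(1.012, 2.938)
t=3.800: state=(1.049, 2.645)
t=4.000: state=(1.105, 2.393)
t=4.200: state=(1.181, 2.181)
t=4.400: state=(1.278, 2.005)
t=4.600: state=(1.397, 1.865)
t=4.800: state=(1.539, 1.758)
t=5.000: state=(1.704, 1.685)
t=5.200: state=(1.894, 1.645)
t=5.400: state=(2.109, 1.641)
t=5.600: state=(2.345, 1.677)
t=5.800: state=(2.599, 1.758)
t=6.000: state=(2.860, 1.894)
t=6.170: state=(3.077, 2.062)
largest grid value and its neighbours: x(0.690)=3.58749, x(0.700)=3.58774, x(0.710)=3.58769
parabola through these three points peaks at t≈0.703 with x≈3.58776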